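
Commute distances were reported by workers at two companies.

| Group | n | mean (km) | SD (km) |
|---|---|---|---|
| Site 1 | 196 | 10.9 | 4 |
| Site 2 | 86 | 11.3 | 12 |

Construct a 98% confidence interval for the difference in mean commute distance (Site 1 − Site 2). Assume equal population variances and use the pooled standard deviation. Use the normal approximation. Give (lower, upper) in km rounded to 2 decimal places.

Pooled variance s_p² = [195·4² + 85·12²] / (196+86−2) = 54.8571, so s_p = 7.4066.
SE_diff = s_p·√(1/n₁ + 1/n₂) = 7.4066·√(1/196 + 1/86) = 0.9580.
z* = 2.326; margin = 2.326 × 0.9580 = 2.2283.
Difference = 10.9 − 11.3 = -0.4000.
-0.4000 ± 2.2283 → (-2.63, 1.83).

(-2.63, 1.83)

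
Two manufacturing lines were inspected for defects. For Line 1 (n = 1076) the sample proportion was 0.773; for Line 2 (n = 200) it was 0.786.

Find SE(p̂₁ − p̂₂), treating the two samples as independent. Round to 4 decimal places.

The two standard errors are √(0.7730×0.2270/1076) = 0.01277 and √(0.7860×0.2140/200) = 0.02900.
Because the samples are independent, SE_diff = √(0.01277² + 0.02900²) = 0.03169.

0.0317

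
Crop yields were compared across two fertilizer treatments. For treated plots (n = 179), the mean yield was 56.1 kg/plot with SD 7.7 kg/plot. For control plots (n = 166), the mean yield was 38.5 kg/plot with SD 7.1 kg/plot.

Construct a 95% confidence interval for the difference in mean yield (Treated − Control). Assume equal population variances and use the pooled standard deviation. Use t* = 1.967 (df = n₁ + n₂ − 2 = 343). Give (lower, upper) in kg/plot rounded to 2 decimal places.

s_p = √[((n₁−1)s₁² + (n₂−1)s₂²)/(n₁+n₂−2)] = √[(178·7.7² + 165·7.1²)/343] = 7.4174.
SE = 7.4174·√(1/179 + 1/166) = 0.7992.
With t* = 1.967, margin = 1.967 × 0.7992 = 1.5720.
x̄₁ − x̄₂ = 56.1 − 38.5 = 17.6000; interval 17.6000 ± 1.5720 = (16.03, 19.17).

(16.03, 19.17)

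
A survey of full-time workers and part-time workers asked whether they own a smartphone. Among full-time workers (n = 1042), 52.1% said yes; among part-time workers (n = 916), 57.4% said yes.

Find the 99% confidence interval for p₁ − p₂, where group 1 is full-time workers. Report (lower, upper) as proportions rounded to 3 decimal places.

SE₁ = √(p̂₁(1−p̂₁)/n₁) = √(0.5210·0.4790/1042) = 0.01548; SE₂ = √(0.5740·0.4260/916) = 0.01634.
Independent samples: SE of the difference = √(SE₁² + SE₂²) = √(0.0002396304 + 0.0002669956) = 0.02251.
z* for 99% confidence is 2.576, so the margin of error is 2.576 × 0.02251 = 0.05799.
Point estimate p̂₁ − p̂₂ = 0.5210 − 0.5740 = -0.0530.
-0.0530 ± 0.05799 → (-0.111, 0.005).

(-0.111, 0.005)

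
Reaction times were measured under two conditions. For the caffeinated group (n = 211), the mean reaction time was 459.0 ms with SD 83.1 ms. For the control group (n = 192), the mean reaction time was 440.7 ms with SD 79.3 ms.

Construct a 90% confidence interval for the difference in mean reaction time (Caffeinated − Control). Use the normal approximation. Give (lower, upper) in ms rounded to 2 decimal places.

SE₁ = s₁/√n₁ = 83.1/√211 = 5.7208; SE₂ = 79.3/√192 = 5.7230.
Independent samples, unequal variances: SE_diff = √(SE₁² + SE₂²) = √(32.72755264 + 32.752729) = 8.0920.
z* = 1.645, so margin of error = 1.645 × 8.0920 = 13.3113.
Difference in means = 459.0 − 440.7 = 18.3000.
18.3000 ± 13.3113 → (4.99, 31.61).

(4.99, 31.61)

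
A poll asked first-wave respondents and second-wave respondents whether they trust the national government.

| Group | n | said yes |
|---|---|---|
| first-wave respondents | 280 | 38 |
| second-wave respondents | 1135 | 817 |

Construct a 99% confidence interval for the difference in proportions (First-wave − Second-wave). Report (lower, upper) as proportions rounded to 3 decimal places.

First, p̂₁ = 38/280 = 0.1357; p̂₂ = 817/1135 = 0.7198.
The two standard errors are √(0.1357×0.8643/280) = 0.02047 and √(0.7198×0.2802/1135) = 0.01333.
Because the samples are independent, SE_diff = √(0.02047² + 0.01333²) = 0.02443.
Using z* = 2.576 for 99%, ME = 2.576 × 0.02443 = 0.06293.
p̂₁ − p̂₂ = -0.5841; interval -0.5841 ± 0.06293 gives (-0.647, -0.521).

(-0.647, -0.521)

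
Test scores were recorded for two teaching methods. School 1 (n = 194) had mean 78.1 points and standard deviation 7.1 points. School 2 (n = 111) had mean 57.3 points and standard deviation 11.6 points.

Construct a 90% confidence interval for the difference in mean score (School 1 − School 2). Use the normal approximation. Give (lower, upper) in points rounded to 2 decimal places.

SE₁ = s₁/√n₁ = 7.1/√194 = 0.5098; SE₂ = 11.6/√111 = 1.1010.
Independent samples, unequal variances: SE_diff = √(SE₁² + SE₂²) = √(0.25989604 + 1.212201) = 1.2133.
z* = 1.645, so margin of error = 1.645 × 1.2133 = 1.9959.
Difference in means = 78.1 − 57.3 = 20.8000.
20.8000 ± 1.9959 → (18.80, 22.80).

(18.80, 22.80)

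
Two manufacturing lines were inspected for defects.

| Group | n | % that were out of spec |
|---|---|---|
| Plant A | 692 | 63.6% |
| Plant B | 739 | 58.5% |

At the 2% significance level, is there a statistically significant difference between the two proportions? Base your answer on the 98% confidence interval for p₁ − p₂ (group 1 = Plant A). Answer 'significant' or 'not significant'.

not significant

Each SE is √(p̂(1−p̂)/n): √(0.6360·0.3640/692) = 0.01829 and √(0.5850·0.4150/739) = 0.01813.
SE(p̂₁ − p̂₂) = √(SE₁² + SE₂²) = √(0.0003345241 + 0.0003286969) = 0.02575, since the two samples are independent.
At 98% confidence z* = 2.326; margin = 2.326 × 0.02575 = 0.05989.
The difference is 0.6360 − 0.5850 = 0.0510, so the interval is 0.0510 ± 0.05989 = (-0.00889, 0.11089).
The interval (-0.00889, 0.11089) contains 0, so the difference is not significant.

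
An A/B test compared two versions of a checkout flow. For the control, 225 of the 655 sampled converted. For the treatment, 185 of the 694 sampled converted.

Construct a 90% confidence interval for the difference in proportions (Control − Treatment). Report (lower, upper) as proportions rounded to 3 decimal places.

First, p̂₁ = 225/655 = 0.3435; p̂₂ = 185/694 = 0.2666.
The two standard errors are √(0.3435×0.6565/655) = 0.01855 and √(0.2666×0.7334/694) = 0.01678.
Because the samples are independent, SE_diff = √(0.01855² + 0.01678²) = 0.02501.
Using z* = 1.645 for 90%, ME = 1.645 × 0.02501 = 0.04114.
p̂₁ − p̂₂ = 0.0769; interval 0.0769 ± 0.04114 gives (0.036, 0.118).

(0.036, 0.118)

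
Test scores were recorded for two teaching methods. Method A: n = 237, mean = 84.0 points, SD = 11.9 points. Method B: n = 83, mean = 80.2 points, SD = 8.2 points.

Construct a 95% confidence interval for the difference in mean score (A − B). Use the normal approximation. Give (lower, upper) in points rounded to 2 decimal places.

(1.47, 6.13)

Per-group SEs: s₁/√n₁ = 11.9/√237 = 0.7730, s₂/√n₂ = 8.2/√83 = 0.9001.
Unpooled SE of the difference: √(0.597529 + 0.81018001) = 1.1865.
Margin of error = z* · SE = 1.960 × 1.1865 = 2.3255.
x̄₁ − x̄₂ = 84.0 − 80.2 = 3.8000.
CI: 3.8000 ± 2.3255 = (1.47, 6.13).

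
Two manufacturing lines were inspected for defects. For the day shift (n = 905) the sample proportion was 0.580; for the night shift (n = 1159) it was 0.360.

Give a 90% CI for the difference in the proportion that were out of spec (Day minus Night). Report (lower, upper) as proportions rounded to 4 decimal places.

Each SE is √(p̂(1−p̂)/n): √(0.5800·0.4200/905) = 0.01641 and √(0.3600·0.6400/1159) = 0.01410.
SE(p̂₁ − p̂₂) = √(SE₁² + SE₂²) = √(0.0002692881 + 0.00019881) = 0.02164, since the two samples are independent.
At 90% confidence z* = 1.645; margin = 1.645 × 0.02164 = 0.03560.
The difference is 0.5800 − 0.3600 = 0.2200, so the interval is 0.2200 ± 0.03560 = (0.1844, 0.2556).

(0.1844, 0.2556)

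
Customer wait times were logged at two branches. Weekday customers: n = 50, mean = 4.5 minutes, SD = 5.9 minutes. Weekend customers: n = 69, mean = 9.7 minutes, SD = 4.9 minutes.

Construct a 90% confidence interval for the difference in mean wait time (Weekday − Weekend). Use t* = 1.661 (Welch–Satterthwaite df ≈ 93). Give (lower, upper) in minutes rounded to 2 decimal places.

(-6.90, -3.50)

Per-group SEs: s₁/√n₁ = 5.9/√50 = 0.8344, s₂/√n₂ = 4.9/√69 = 0.5899.
Unpooled SE of the difference: √(0.69622336 + 0.34798201) = 1.0219.
Margin of error = t* · SE = 1.661 × 1.0219 = 1.6974.
x̄₁ − x̄₂ = 4.5 − 9.7 = -5.2000.
CI: -5.2000 ± 1.6974 = (-6.90, -3.50).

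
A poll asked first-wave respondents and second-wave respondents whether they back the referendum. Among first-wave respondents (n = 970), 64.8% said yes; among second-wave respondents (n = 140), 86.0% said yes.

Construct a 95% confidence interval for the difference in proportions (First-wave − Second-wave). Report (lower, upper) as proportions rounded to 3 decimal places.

(-0.277, -0.147)

Each SE is √(p̂(1−p̂)/n): √(0.6480·0.3520/970) = 0.01533 and √(0.8600·0.1400/140) = 0.02933.
SE(p̂₁ − p̂₂) = √(SE₁² + SE₂²) = √(0.0002350089 + 0.0008602489) = 0.03309, since the two samples are independent.
At 95% confidence z* = 1.960; margin = 1.960 × 0.03309 = 0.06486.
The difference is 0.6480 − 0.8600 = -0.2120, so the interval is -0.2120 ± 0.06486 = (-0.277, -0.147).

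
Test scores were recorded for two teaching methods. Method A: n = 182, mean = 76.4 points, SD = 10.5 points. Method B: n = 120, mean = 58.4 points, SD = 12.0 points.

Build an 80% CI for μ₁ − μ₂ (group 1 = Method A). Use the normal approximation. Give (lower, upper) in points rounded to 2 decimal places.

SE₁ = s₁/√n₁ = 10.5/√182 = 0.7783; SE₂ = 12.0/√120 = 1.0954.
Independent samples, unequal variances: SE_diff = √(SE₁² + SE₂²) = √(0.60575089 + 1.19990116) = 1.3437.
z* = 1.282, so margin of error = 1.282 × 1.3437 = 1.7226.
Difference in means = 76.4 − 58.4 = 18.0000.
18.0000 ± 1.7226 → (16.28, 19.72).

(16.28, 19.72)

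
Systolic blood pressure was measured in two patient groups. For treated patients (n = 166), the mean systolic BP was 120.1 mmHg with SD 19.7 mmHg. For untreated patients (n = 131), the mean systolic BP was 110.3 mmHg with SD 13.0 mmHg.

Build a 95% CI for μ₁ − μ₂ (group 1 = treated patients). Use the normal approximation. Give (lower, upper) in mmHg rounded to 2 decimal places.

(6.07, 13.53)

Per-group SEs: s₁/√n₁ = 19.7/√166 = 1.5290, s₂/√n₂ = 13.0/√131 = 1.1358.
Unpooled SE of the difference: √(2.337841 + 1.29004164) = 1.9047.
Margin of error = z* · SE = 1.960 × 1.9047 = 3.7332.
x̄₁ − x̄₂ = 120.1 − 110.3 = 9.8000.
CI: 9.8000 ± 3.7332 = (6.07, 13.53).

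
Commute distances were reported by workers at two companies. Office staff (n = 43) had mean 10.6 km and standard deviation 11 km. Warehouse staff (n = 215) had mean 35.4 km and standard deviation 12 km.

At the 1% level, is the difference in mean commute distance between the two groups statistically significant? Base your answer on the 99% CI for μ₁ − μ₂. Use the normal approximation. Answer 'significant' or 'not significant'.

Per-group SEs: s₁/√n₁ = 11/√43 = 1.6775, s₂/√n₂ = 12/√215 = 0.8184.
Unpooled SE of the difference: √(2.81400625 + 0.66977856) = 1.8665.
Margin of error = z* · SE = 2.576 × 1.8665 = 4.8081.
x̄₁ − x̄₂ = 10.6 − 35.4 = -24.8000.
CI: -24.8000 ± 4.8081 = (-29.6081, -19.9919).
The interval (-29.6081, -19.9919) does not contain 0, so the difference is significant.

significant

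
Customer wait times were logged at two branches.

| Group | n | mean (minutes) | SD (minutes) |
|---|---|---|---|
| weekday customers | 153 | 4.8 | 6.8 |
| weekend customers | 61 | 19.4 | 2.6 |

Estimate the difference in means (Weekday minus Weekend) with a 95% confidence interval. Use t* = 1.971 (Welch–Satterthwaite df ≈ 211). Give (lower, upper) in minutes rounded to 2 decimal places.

(-15.87, -13.33)

Per-group SEs: s₁/√n₁ = 6.8/√153 = 0.5497, s₂/√n₂ = 2.6/√61 = 0.3329.
Unpooled SE of the difference: √(0.30217009 + 0.11082241) = 0.6426.
Margin of error = t* · SE = 1.971 × 0.6426 = 1.2666.
x̄₁ − x̄₂ = 4.8 − 19.4 = -14.6000.
CI: -14.6000 ± 1.2666 = (-15.87, -13.33).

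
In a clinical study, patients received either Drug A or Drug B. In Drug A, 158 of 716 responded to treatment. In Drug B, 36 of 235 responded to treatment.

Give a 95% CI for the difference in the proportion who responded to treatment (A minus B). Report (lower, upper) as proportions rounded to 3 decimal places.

p̂₁ = 158/716 = 0.2207 and p̂₂ = 36/235 = 0.1532.
SE₁ = √(p̂₁(1−p̂₁)/n₁) = √(0.2207·0.7793/716) = 0.01550; SE₂ = √(0.1532·0.8468/235) = 0.02350.
Independent samples: SE of the difference = √(SE₁² + SE₂²) = √(0.00024025 + 0.00055225) = 0.02815.
z* for 95% confidence is 1.960, so the margin of error is 1.960 × 0.02815 = 0.05517.
Point estimate p̂₁ − p̂₂ = 0.2207 − 0.1532 = 0.0675.
0.0675 ± 0.05517 → (0.012, 0.123).

(0.012, 0.123)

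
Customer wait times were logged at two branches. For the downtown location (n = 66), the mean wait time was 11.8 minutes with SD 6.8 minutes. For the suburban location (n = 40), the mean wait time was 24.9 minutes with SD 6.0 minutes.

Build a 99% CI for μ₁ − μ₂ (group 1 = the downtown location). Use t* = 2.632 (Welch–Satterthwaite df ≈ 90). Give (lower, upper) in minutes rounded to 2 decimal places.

Standard errors of each mean: 6.8/√66 = 0.8370 and 6.0/√40 = 0.9487.
SE(x̄₁ − x̄₂) = √(0.8370² + 0.9487²) = 1.2651 for independent samples with unequal variances.
With t* = 2.632, the margin is 2.632 × 1.2651 = 3.3297.
x̄₁ − x̄₂ = 11.8 − 24.9 = -13.1000; the interval is -13.1000 ± 3.3297 = (-16.43, -9.77).

(-16.43, -9.77)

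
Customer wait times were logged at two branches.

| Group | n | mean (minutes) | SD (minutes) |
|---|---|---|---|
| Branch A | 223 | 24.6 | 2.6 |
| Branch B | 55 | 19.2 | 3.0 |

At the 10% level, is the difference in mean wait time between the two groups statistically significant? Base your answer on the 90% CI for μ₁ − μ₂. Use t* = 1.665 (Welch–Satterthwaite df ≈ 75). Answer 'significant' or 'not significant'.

Per-group SEs: s₁/√n₁ = 2.6/√223 = 0.1741, s₂/√n₂ = 3.0/√55 = 0.4045.
Unpooled SE of the difference: √(0.03031081 + 0.16362025) = 0.4404.
Margin of error = t* · SE = 1.665 × 0.4404 = 0.7333.
x̄₁ − x̄₂ = 24.6 − 19.2 = 5.4000.
CI: 5.4000 ± 0.7333 = (4.6667, 6.1333).
The interval (4.6667, 6.1333) does not contain 0, so the difference is significant.

significant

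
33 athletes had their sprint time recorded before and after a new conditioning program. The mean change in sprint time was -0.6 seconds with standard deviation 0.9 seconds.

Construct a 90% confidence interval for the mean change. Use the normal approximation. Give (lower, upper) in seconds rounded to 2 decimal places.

Paired design: SE = s_d/√n = 0.9/√33 = 0.1567.
z* = 1.645; margin of error = 1.645 × 0.1567 = 0.2578.
-0.6 ± 0.2578 → (-0.86, -0.34).

(-0.86, -0.34)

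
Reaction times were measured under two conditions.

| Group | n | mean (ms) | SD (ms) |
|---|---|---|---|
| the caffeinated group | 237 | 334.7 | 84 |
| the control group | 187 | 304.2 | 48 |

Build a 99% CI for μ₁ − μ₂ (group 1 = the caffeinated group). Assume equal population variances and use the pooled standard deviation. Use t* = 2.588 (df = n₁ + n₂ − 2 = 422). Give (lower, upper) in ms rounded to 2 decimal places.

s_p = √[((n₁−1)s₁² + (n₂−1)s₂²)/(n₁+n₂−2)] = √[(236·84² + 186·48²)/422] = 70.4380.
SE = 70.4380·√(1/237 + 1/187) = 6.8896.
With t* = 2.588, margin = 2.588 × 6.8896 = 17.8303.
x̄₁ − x̄₂ = 334.7 − 304.2 = 30.5000; interval 30.5000 ± 17.8303 = (12.67, 48.33).

(12.67, 48.33)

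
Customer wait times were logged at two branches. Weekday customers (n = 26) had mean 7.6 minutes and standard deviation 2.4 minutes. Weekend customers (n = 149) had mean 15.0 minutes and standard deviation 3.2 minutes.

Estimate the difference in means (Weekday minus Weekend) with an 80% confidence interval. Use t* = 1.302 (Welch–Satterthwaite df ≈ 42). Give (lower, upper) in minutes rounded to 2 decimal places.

Per-group SEs: s₁/√n₁ = 2.4/√26 = 0.4707, s₂/√n₂ = 3.2/√149 = 0.2622.
Unpooled SE of the difference: √(0.22155849 + 0.06874884) = 0.5388.
Margin of error = t* · SE = 1.302 × 0.5388 = 0.7015.
x̄₁ − x̄₂ = 7.6 − 15.0 = -7.4000.
CI: -7.4000 ± 0.7015 = (-8.10, -6.70).

(-8.10, -6.70)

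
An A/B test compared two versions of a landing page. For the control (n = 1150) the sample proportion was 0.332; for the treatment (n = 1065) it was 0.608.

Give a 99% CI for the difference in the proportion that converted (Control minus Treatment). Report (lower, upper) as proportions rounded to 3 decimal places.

(-0.329, -0.223)

The two standard errors are √(0.3320×0.6680/1150) = 0.01389 and √(0.6080×0.3920/1065) = 0.01496.
Because the samples are independent, SE_diff = √(0.01389² + 0.01496²) = 0.02041.
Using z* = 2.576 for 99%, ME = 2.576 × 0.02041 = 0.05258.
p̂₁ − p̂₂ = -0.2760; interval -0.2760 ± 0.05258 gives (-0.329, -0.223).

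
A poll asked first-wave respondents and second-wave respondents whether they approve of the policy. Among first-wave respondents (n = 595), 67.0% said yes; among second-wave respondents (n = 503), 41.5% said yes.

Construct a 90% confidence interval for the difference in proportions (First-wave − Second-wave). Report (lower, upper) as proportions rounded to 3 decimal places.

(0.207, 0.303)

The two standard errors are √(0.6700×0.3300/595) = 0.01928 and √(0.4150×0.5850/503) = 0.02197.
Because the samples are independent, SE_diff = √(0.01928² + 0.02197²) = 0.02923.
Using z* = 1.645 for 90%, ME = 1.645 × 0.02923 = 0.04808.
p̂₁ − p̂₂ = 0.2550; interval 0.2550 ± 0.04808 gives (0.207, 0.303).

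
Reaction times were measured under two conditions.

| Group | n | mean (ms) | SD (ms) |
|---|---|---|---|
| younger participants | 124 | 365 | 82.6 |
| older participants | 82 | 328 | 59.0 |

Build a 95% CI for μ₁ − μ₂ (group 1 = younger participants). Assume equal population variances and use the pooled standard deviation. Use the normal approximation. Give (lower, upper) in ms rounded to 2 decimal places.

s_p = √[((n₁−1)s₁² + (n₂−1)s₂²)/(n₁+n₂−2)] = √[(123·82.6² + 81·59.0²)/204] = 74.1342.
SE = 74.1342·√(1/124 + 1/82) = 10.5520.
With z* = 1.960, margin = 1.960 × 10.5520 = 20.6819.
x̄₁ − x̄₂ = 365 − 328 = 37.0000; interval 37.0000 ± 20.6819 = (16.32, 57.68).

(16.32, 57.68)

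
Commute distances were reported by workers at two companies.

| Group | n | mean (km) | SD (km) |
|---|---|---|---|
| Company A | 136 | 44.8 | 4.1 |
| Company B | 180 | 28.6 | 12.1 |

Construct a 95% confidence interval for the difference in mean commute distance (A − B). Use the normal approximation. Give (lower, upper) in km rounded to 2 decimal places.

Standard errors of each mean: 4.1/√136 = 0.3516 and 12.1/√180 = 0.9019.
SE(x̄₁ − x̄₂) = √(0.3516² + 0.9019²) = 0.9680 for independent samples with unequal variances.
With z* = 1.960, the margin is 1.960 × 0.9680 = 1.8973.
x̄₁ − x̄₂ = 44.8 − 28.6 = 16.2000; the interval is 16.2000 ± 1.8973 = (14.30, 18.10).

(14.30, 18.10)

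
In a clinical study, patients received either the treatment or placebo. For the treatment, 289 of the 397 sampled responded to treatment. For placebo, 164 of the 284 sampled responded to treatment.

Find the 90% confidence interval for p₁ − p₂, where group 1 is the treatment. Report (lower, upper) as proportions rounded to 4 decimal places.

p̂₁ = 289/397 = 0.7280 and p̂₂ = 164/284 = 0.5775.
SE₁ = √(p̂₁(1−p̂₁)/n₁) = √(0.7280·0.2720/397) = 0.02233; SE₂ = √(0.5775·0.4225/284) = 0.02931.
Independent samples: SE of the difference = √(SE₁² + SE₂²) = √(0.0004986289 + 0.0008590761) = 0.03685.
z* for 90% confidence is 1.645, so the margin of error is 1.645 × 0.03685 = 0.06062.
Point estimate p̂₁ − p̂₂ = 0.7280 − 0.5775 = 0.1505.
0.1505 ± 0.06062 → (0.0899, 0.2111).

(0.0899, 0.2111)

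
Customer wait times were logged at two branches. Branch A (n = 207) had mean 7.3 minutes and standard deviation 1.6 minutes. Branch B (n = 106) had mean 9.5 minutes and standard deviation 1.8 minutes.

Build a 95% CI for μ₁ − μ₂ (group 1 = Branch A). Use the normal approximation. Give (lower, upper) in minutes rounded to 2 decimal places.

(-2.61, -1.79)

Standard errors of each mean: 1.6/√207 = 0.1112 and 1.8/√106 = 0.1748.
SE(x̄₁ − x̄₂) = √(0.1112² + 0.1748²) = 0.2072 for independent samples with unequal variances.
With z* = 1.960, the margin is 1.960 × 0.2072 = 0.4061.
x̄₁ − x̄₂ = 7.3 − 9.5 = -2.2000; the interval is -2.2000 ± 0.4061 = (-2.61, -1.79).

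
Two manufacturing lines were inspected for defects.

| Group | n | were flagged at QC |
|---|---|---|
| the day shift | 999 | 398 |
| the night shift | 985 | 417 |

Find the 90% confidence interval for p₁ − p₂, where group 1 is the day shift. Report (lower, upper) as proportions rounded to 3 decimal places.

(-0.061, 0.011)

First, p̂₁ = 398/999 = 0.3984; p̂₂ = 417/985 = 0.4234.
The two standard errors are √(0.3984×0.6016/999) = 0.01549 and √(0.4234×0.5766/985) = 0.01574.
Because the samples are independent, SE_diff = √(0.01549² + 0.01574²) = 0.02208.
Using z* = 1.645 for 90%, ME = 1.645 × 0.02208 = 0.03632.
p̂₁ − p̂₂ = -0.0250; interval -0.0250 ± 0.03632 gives (-0.061, 0.011).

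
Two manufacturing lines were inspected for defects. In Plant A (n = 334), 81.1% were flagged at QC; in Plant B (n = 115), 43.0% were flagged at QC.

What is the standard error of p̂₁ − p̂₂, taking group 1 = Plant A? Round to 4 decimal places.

0.0509

SE₁ = √(p̂₁(1−p̂₁)/n₁) = √(0.8110·0.1890/334) = 0.02142; SE₂ = √(0.4300·0.5700/115) = 0.04617.
Independent samples: SE of the difference = √(SE₁² + SE₂²) = √(0.0004588164 + 0.0021316689) = 0.05090.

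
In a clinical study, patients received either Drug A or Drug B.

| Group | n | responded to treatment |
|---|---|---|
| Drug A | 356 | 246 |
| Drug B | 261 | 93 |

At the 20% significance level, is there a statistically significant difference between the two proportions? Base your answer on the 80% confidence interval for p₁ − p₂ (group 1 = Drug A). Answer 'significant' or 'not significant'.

significant

p̂₁ = 246/356 = 0.6910 and p̂₂ = 93/261 = 0.3563.
SE₁ = √(p̂₁(1−p̂₁)/n₁) = √(0.6910·0.3090/356) = 0.02449; SE₂ = √(0.3563·0.6437/261) = 0.02964.
Independent samples: SE of the difference = √(SE₁² + SE₂²) = √(0.0005997601 + 0.0008785296) = 0.03845.
z* for 80% confidence is 1.282, so the margin of error is 1.282 × 0.03845 = 0.04929.
Point estimate p̂₁ − p̂₂ = 0.6910 − 0.3563 = 0.3347.
0.3347 ± 0.04929 → (0.28541, 0.38399).
The interval (0.28541, 0.38399) does not contain 0, so the difference is significant.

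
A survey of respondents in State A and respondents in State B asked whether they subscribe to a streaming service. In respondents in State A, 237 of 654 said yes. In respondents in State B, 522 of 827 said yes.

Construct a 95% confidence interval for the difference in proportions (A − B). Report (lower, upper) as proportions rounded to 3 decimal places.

Sample proportions: 237/654 = 0.3624, 522/827 = 0.6312.
Each SE is √(p̂(1−p̂)/n): √(0.3624·0.6376/654) = 0.01880 and √(0.6312·0.3688/827) = 0.01678.
SE(p̂₁ − p̂₂) = √(SE₁² + SE₂²) = √(0.00035344 + 0.0002815684) = 0.02520, since the two samples are independent.
At 95% confidence z* = 1.960; margin = 1.960 × 0.02520 = 0.04939.
The difference is 0.3624 − 0.6312 = -0.2688, so the interval is -0.2688 ± 0.04939 = (-0.318, -0.219).

(-0.318, -0.219)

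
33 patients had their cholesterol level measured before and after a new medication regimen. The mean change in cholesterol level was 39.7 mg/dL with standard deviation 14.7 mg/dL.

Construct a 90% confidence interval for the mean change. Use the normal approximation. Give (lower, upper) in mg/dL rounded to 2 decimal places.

This is a matched-pairs design, so SE = s_d/√n = 14.7/√33 = 2.5589.
Margin = 1.645 × 2.5589 = 4.2094; the interval is 39.7 ± 4.2094 = (35.49, 43.91).

(35.49, 43.91)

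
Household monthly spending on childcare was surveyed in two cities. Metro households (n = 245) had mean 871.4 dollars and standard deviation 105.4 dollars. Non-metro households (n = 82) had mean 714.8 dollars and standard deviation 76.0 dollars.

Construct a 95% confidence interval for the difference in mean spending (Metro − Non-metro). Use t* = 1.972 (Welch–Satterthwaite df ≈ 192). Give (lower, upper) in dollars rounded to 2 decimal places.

(135.38, 177.82)

Per-group SEs: s₁/√n₁ = 105.4/√245 = 6.7338, s₂/√n₂ = 76.0/√82 = 8.3928.
Unpooled SE of the difference: √(45.34406244 + 70.43909184) = 10.7603.
Margin of error = t* · SE = 1.972 × 10.7603 = 21.2193.
x̄₁ − x̄₂ = 871.4 − 714.8 = 156.6000.
CI: 156.6000 ± 21.2193 = (135.38, 177.82).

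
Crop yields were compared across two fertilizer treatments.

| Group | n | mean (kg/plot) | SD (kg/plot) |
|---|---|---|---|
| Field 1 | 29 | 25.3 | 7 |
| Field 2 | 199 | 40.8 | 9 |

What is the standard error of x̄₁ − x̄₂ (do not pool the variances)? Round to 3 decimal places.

1.448

Per-group SEs: s₁/√n₁ = 7/√29 = 1.2999, s₂/√n₂ = 9/√199 = 0.6380.
Unpooled SE of the difference: √(1.68974001 + 0.407044) = 1.4480.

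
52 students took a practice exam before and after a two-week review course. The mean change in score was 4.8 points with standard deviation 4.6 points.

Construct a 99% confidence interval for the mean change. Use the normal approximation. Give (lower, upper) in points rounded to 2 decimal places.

This is a matched-pairs design, so SE = s_d/√n = 4.6/√52 = 0.6379.
Margin = 2.576 × 0.6379 = 1.6432; the interval is 4.8 ± 1.6432 = (3.16, 6.44).

(3.16, 6.44)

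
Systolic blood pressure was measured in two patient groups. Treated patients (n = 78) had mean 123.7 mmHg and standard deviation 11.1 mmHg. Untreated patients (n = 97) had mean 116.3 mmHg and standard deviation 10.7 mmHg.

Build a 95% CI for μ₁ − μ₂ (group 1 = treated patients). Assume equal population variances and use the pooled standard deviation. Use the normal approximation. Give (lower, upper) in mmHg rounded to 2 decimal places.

s_p = √[((n₁−1)s₁² + (n₂−1)s₂²)/(n₁+n₂−2)] = √[(77·11.1² + 96·10.7²)/173] = 10.8799.
SE = 10.8799·√(1/78 + 1/97) = 1.6547.
With z* = 1.960, margin = 1.960 × 1.6547 = 3.2432.
x̄₁ − x̄₂ = 123.7 − 116.3 = 7.4000; interval 7.4000 ± 3.2432 = (4.16, 10.64).

(4.16, 10.64)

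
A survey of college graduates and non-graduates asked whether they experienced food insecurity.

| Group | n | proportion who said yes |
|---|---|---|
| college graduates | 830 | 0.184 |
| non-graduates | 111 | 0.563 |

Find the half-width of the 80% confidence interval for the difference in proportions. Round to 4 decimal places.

0.0628

The two standard errors are √(0.1840×0.8160/830) = 0.01345 and √(0.5630×0.4370/111) = 0.04708.
Because the samples are independent, SE_diff = √(0.01345² + 0.04708²) = 0.04896.
Using z* = 1.282 for 80%, ME = 1.282 × 0.04896 = 0.06277.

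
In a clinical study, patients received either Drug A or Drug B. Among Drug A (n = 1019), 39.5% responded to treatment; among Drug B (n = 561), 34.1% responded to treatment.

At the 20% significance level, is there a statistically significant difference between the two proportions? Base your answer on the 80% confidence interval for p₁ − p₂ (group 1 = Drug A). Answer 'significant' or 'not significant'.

significant

The two standard errors are √(0.3950×0.6050/1019) = 0.01531 and √(0.3410×0.6590/561) = 0.02001.
Because the samples are independent, SE_diff = √(0.01531² + 0.02001²) = 0.02520.
Using z* = 1.282 for 80%, ME = 1.282 × 0.02520 = 0.03231.
p̂₁ − p̂₂ = 0.0540; interval 0.0540 ± 0.03231 gives (0.02169, 0.08631).
The interval (0.02169, 0.08631) does not contain 0, so the difference is significant.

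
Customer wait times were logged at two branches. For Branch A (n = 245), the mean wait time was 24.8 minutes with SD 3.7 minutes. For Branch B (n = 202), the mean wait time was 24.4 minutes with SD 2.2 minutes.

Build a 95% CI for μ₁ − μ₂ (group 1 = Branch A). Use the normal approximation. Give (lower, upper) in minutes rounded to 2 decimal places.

(-0.15, 0.95)

SE₁ = s₁/√n₁ = 3.7/√245 = 0.2364; SE₂ = 2.2/√202 = 0.1548.
Independent samples, unequal variances: SE_diff = √(SE₁² + SE₂²) = √(0.05588496 + 0.02396304) = 0.2826.
z* = 1.960, so margin of error = 1.960 × 0.2826 = 0.5539.
Difference in means = 24.8 − 24.4 = 0.4000.
0.4000 ± 0.5539 → (-0.15, 0.95).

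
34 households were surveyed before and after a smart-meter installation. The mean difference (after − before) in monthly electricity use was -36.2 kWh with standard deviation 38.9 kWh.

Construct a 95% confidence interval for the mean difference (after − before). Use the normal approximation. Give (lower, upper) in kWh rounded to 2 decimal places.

(-49.28, -23.12)

Paired design: SE = s_d/√n = 38.9/√34 = 6.6713.
z* = 1.960; margin of error = 1.960 × 6.6713 = 13.0757.
-36.2 ± 13.0757 → (-49.28, -23.12).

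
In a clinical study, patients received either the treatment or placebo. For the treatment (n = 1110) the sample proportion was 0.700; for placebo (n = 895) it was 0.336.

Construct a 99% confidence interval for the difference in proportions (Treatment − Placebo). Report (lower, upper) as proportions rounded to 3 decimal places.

(0.310, 0.418)

The two standard errors are √(0.7000×0.3000/1110) = 0.01375 and √(0.3360×0.6640/895) = 0.01579.
Because the samples are independent, SE_diff = √(0.01375² + 0.01579²) = 0.02094.
Using z* = 2.576 for 99%, ME = 2.576 × 0.02094 = 0.05394.
p̂₁ − p̂₂ = 0.3640; interval 0.3640 ± 0.05394 gives (0.310, 0.418).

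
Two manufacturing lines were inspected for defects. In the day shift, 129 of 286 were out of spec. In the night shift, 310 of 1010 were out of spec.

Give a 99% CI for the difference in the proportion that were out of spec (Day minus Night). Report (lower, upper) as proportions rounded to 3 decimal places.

(0.060, 0.229)

Sample proportions: 129/286 = 0.4510, 310/1010 = 0.3069.
Each SE is √(p̂(1−p̂)/n): √(0.4510·0.5490/286) = 0.02942 and √(0.3069·0.6931/1010) = 0.01451.
SE(p̂₁ − p̂₂) = √(SE₁² + SE₂²) = √(0.0008655364 + 0.0002105401) = 0.03280, since the two samples are independent.
At 99% confidence z* = 2.576; margin = 2.576 × 0.03280 = 0.08449.
The difference is 0.4510 − 0.3069 = 0.1441, so the interval is 0.1441 ± 0.08449 = (0.060, 0.229).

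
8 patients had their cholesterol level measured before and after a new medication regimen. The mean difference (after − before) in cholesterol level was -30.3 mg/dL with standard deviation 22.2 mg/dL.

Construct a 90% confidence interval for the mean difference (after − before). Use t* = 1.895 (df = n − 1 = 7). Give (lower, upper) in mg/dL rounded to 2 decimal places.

(-45.17, -15.43)

Paired design: SE = s_d/√n = 22.2/√8 = 7.8489.
t* = 1.895; margin of error = 1.895 × 7.8489 = 14.8737.
-30.3 ± 14.8737 → (-45.17, -15.43).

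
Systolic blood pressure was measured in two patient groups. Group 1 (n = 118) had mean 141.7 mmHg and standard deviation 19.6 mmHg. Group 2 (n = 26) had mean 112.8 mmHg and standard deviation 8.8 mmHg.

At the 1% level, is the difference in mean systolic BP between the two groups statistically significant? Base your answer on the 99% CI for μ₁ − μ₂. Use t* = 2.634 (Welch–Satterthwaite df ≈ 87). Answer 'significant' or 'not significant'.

Per-group SEs: s₁/√n₁ = 19.6/√118 = 1.8043, s₂/√n₂ = 8.8/√26 = 1.7258.
Unpooled SE of the difference: √(3.25549849 + 2.97838564) = 2.4968.
Margin of error = t* · SE = 2.634 × 2.4968 = 6.5766.
x̄₁ − x̄₂ = 141.7 − 112.8 = 28.9000.
CI: 28.9000 ± 6.5766 = (22.3234, 35.4766).
The interval (22.3234, 35.4766) does not contain 0, so the difference is significant.

significant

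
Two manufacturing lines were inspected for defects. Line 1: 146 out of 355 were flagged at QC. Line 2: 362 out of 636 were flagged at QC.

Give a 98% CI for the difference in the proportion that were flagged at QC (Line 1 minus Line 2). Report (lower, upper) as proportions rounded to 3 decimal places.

(-0.234, -0.082)

First, p̂₁ = 146/355 = 0.4113; p̂₂ = 362/636 = 0.5692.
The two standard errors are √(0.4113×0.5887/355) = 0.02612 and √(0.5692×0.4308/636) = 0.01964.
Because the samples are independent, SE_diff = √(0.02612² + 0.01964²) = 0.03268.
Using z* = 2.326 for 98%, ME = 2.326 × 0.03268 = 0.07601.
p̂₁ − p̂₂ = -0.1579; interval -0.1579 ± 0.07601 gives (-0.234, -0.082).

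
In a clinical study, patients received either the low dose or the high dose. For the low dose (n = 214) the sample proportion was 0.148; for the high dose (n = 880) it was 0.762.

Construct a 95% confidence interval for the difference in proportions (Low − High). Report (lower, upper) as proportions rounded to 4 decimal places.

(-0.6693, -0.5587)

Each SE is √(p̂(1−p̂)/n): √(0.1480·0.8520/214) = 0.02427 and √(0.7620·0.2380/880) = 0.01436.
SE(p̂₁ − p̂₂) = √(SE₁² + SE₂²) = √(0.0005890329 + 0.0002062096) = 0.02820, since the two samples are independent.
At 95% confidence z* = 1.960; margin = 1.960 × 0.02820 = 0.05527.
The difference is 0.1480 − 0.7620 = -0.6140, so the interval is -0.6140 ± 0.05527 = (-0.6693, -0.5587).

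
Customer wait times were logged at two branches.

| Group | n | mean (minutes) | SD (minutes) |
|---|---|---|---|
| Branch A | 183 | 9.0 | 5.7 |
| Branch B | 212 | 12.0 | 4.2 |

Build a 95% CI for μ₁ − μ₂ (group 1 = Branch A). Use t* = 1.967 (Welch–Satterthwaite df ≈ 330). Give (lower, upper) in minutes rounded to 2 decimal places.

Per-group SEs: s₁/√n₁ = 5.7/√183 = 0.4214, s₂/√n₂ = 4.2/√212 = 0.2885.
Unpooled SE of the difference: √(0.17757796 + 0.08323225) = 0.5107.
Margin of error = t* · SE = 1.967 × 0.5107 = 1.0045.
x̄₁ − x̄₂ = 9.0 − 12.0 = -3.0000.
CI: -3.0000 ± 1.0045 = (-4.00, -2.00).

(-4.00, -2.00)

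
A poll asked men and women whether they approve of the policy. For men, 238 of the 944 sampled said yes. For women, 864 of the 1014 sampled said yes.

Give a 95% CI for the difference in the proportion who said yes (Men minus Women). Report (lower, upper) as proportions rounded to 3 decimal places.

(-0.635, -0.565)

p̂₁ = 238/944 = 0.2521 and p̂₂ = 864/1014 = 0.8521.
SE₁ = √(p̂₁(1−p̂₁)/n₁) = √(0.2521·0.7479/944) = 0.01413; SE₂ = √(0.8521·0.1479/1014) = 0.01115.
Independent samples: SE of the difference = √(SE₁² + SE₂²) = √(0.0001996569 + 0.0001243225) = 0.01800.
z* for 95% confidence is 1.960, so the margin of error is 1.960 × 0.01800 = 0.03528.
Point estimate p̂₁ − p̂₂ = 0.2521 − 0.8521 = -0.6000.
-0.6000 ± 0.03528 → (-0.635, -0.565).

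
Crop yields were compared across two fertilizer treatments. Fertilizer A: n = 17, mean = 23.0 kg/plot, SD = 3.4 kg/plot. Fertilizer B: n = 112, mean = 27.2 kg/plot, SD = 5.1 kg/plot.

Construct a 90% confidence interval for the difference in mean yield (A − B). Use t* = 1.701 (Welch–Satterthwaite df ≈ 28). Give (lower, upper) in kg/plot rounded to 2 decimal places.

Standard errors of each mean: 3.4/√17 = 0.8246 and 5.1/√112 = 0.4819.
SE(x̄₁ − x̄₂) = √(0.8246² + 0.4819²) = 0.9551 for independent samples with unequal variances.
With t* = 1.701, the margin is 1.701 × 0.9551 = 1.6246.
x̄₁ − x̄₂ = 23.0 − 27.2 = -4.2000; the interval is -4.2000 ± 1.6246 = (-5.82, -2.58).

(-5.82, -2.58)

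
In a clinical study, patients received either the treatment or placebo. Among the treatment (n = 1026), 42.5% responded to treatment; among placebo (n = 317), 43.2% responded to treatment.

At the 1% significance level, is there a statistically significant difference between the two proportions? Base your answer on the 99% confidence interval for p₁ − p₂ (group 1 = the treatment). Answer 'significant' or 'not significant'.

Each SE is √(p̂(1−p̂)/n): √(0.4250·0.5750/1026) = 0.01543 and √(0.4320·0.5680/317) = 0.02782.
SE(p̂₁ − p̂₂) = √(SE₁² + SE₂²) = √(0.0002380849 + 0.0007739524) = 0.03181, since the two samples are independent.
At 99% confidence z* = 2.576; margin = 2.576 × 0.03181 = 0.08194.
The difference is 0.4250 − 0.4320 = -0.0070, so the interval is -0.0070 ± 0.08194 = (-0.08894, 0.07494).
The interval (-0.08894, 0.07494) contains 0, so the difference is not significant.

not significant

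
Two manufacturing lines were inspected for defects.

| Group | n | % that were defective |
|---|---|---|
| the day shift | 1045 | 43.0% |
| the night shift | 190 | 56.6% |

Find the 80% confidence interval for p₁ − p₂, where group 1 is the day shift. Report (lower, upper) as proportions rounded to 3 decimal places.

(-0.186, -0.086)

The two standard errors are √(0.4300×0.5700/1045) = 0.01531 and √(0.5660×0.4340/190) = 0.03596.
Because the samples are independent, SE_diff = √(0.01531² + 0.03596²) = 0.03908.
Using z* = 1.282 for 80%, ME = 1.282 × 0.03908 = 0.05010.
p̂₁ − p̂₂ = -0.1360; interval -0.1360 ± 0.05010 gives (-0.186, -0.086).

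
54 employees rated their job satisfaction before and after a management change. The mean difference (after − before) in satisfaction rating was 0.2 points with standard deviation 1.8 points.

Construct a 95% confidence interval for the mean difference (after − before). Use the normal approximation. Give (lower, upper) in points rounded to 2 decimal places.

(-0.28, 0.68)

This is a matched-pairs design, so SE = s_d/√n = 1.8/√54 = 0.2449.
Margin = 1.960 × 0.2449 = 0.4800; the interval is 0.2 ± 0.4800 = (-0.28, 0.68).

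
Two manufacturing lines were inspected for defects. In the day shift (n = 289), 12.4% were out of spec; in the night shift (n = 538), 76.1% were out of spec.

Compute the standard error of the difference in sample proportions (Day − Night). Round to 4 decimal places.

The two standard errors are √(0.1240×0.8760/289) = 0.01939 and √(0.7610×0.2390/538) = 0.01839.
Because the samples are independent, SE_diff = √(0.01939² + 0.01839²) = 0.02672.

0.0267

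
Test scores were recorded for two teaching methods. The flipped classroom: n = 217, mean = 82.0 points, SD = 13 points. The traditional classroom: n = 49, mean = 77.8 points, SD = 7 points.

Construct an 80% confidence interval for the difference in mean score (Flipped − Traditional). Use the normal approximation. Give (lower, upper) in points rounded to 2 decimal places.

SE₁ = s₁/√n₁ = 13/√217 = 0.8825; SE₂ = 7/√49 = 1.0000.
Independent samples, unequal variances: SE_diff = √(SE₁² + SE₂²) = √(0.77880625 + 1.0) = 1.3337.
z* = 1.282, so margin of error = 1.282 × 1.3337 = 1.7098.
Difference in means = 82.0 − 77.8 = 4.2000.
4.2000 ± 1.7098 → (2.49, 5.91).

(2.49, 5.91)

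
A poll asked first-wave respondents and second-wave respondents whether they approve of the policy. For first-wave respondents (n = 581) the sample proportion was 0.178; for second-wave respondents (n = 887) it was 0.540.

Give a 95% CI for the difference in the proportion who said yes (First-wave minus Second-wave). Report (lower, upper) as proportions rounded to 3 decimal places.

(-0.407, -0.317)

The two standard errors are √(0.1780×0.8220/581) = 0.01587 and √(0.5400×0.4600/887) = 0.01673.
Because the samples are independent, SE_diff = √(0.01587² + 0.01673²) = 0.02306.
Using z* = 1.960 for 95%, ME = 1.960 × 0.02306 = 0.04520.
p̂₁ − p̂₂ = -0.3620; interval -0.3620 ± 0.04520 gives (-0.407, -0.317).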